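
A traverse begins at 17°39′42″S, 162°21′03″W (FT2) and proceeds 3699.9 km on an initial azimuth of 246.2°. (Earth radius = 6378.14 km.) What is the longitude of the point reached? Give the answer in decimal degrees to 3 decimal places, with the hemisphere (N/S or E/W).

163.157°E

FT2: φ = -17.66167°, λ = -162.35083°
δ = d/R = 3699.9/6378.14 = 0.580091 rad
φ₂ = arcsin(sin φ₁ cos δ + cos φ₁ sin δ cos θ)
   = arcsin(-0.30340·0.83641 + 0.95286·0.54810·-0.40355) = -27.67926°
λ₂ = λ₁ + atan2(sin θ sin δ cos φ₁, cos δ − sin φ₁ sin φ₂) = 163.15690°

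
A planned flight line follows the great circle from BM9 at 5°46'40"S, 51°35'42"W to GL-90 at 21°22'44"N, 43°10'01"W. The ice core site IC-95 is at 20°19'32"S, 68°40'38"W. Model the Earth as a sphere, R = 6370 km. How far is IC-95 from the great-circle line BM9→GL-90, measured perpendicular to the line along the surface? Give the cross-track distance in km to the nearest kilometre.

1221 km

BM9: φ = -5.77778°, λ = -51.59500°
GL-90: φ = +21.37889°, λ = -43.16694°
IC-95: φ = -20.32556°, λ = -68.67722°
δ₁₃ = central angle BM9→IC-95 = 0.385050 rad  (haversine)
θ₁₃ = bearing BM9→IC-95 = 227.169°,  θ₁₂ = bearing BM9→GL-90 = 16.683°
dₓₜ = R·arcsin(sin δ₁₃ · sin(θ₁₃ − θ₁₂)) = 6370·arcsin(0.37561·sin(210.486°)) = -1221.299 km
|dₓₜ| = 1221.299 km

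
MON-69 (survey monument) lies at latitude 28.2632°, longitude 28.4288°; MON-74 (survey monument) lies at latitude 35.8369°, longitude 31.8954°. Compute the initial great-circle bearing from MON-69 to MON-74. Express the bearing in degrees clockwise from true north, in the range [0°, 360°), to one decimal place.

20.3°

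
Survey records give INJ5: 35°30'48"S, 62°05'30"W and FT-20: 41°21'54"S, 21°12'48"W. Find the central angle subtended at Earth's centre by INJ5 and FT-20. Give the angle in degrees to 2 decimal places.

32.24°

INJ5: φ = -35.51333°, λ = -62.09167°
FT-20: φ = -41.36500°, λ = -21.21333°
Δφ = -5.8517°,  Δλ = 40.8783°
a = sin²(Δφ/2) + cos φ₁ cos φ₂ sin²(Δλ/2) = 0.077105
c = 2·arcsin(√a) = 0.562752 rad = 32.2433°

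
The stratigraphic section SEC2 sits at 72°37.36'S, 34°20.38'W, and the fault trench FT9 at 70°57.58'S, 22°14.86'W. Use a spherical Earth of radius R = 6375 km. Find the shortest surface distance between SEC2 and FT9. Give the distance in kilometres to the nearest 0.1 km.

SEC2: φ = -72.62267°, λ = -34.33967°
FT9: φ = -70.95967°, λ = -22.24767°
Δφ = 1.6630°,  Δλ = 12.0920°
a = sin²(Δφ/2) + cos φ₁ cos φ₂ sin²(Δλ/2) = 0.001292
c = 2·arcsin(√a) = 0.071890 rad = 4.1190°
d = R·c = 6375 × 0.071890 = 458.3 km

458.3 km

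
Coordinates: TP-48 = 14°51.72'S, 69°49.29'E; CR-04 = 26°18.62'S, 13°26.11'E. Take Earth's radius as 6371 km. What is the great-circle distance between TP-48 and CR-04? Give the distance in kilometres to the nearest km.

TP-48: φ = -14.86200°, λ = +69.82150°
CR-04: φ = -26.31033°, λ = +13.43517°
Δφ = -11.4483°,  Δλ = -56.3863°
a = sin²(Δφ/2) + cos φ₁ cos φ₂ sin²(Δλ/2) = 0.203337
c = 2·arcsin(√a) = 0.935611 rad = 53.6066°
d = R·c = 6371 × 0.935611 = 5960.8 km

5961 km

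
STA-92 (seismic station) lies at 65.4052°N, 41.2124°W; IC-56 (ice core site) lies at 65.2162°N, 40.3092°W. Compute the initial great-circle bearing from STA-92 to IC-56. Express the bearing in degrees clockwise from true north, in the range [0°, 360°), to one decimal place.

116.2°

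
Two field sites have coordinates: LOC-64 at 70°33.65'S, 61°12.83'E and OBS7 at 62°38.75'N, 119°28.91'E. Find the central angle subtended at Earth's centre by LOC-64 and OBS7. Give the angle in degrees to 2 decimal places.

139.21°

LOC-64: φ = -70.56083°, λ = +61.21383°
OBS7: φ = +62.64583°, λ = +119.48183°
Δφ = 133.2067°,  Δλ = 58.2680°
a = sin²(Δφ/2) + cos φ₁ cos φ₂ sin²(Δλ/2) = 0.878562
c = 2·arcsin(√a) = 2.429696 rad = 139.2114°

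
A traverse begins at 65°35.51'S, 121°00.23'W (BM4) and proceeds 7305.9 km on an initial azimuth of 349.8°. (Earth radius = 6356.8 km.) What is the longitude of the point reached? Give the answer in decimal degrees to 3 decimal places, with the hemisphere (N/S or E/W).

BM4: φ = -65.59183°, λ = -121.00383°
δ = d/R = 7305.9/6356.8 = 1.149305 rad
φ₂ = arcsin(sin φ₁ cos δ + cos φ₁ sin δ cos θ)
   = arcsin(-0.91062·0.40912 + 0.41323·0.91248·0.98420) = -0.08297°
λ₂ = λ₁ + atan2(sin θ sin δ cos φ₁, cos δ − sin φ₁ sin φ₂) = -130.30282°

130.303°W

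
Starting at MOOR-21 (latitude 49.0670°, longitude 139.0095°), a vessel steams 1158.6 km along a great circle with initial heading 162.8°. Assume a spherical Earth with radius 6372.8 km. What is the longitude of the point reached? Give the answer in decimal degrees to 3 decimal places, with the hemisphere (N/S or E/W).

δ = d/R = 1158.6/6372.8 = 0.181804 rad
φ₂ = arcsin(sin φ₁ cos δ + cos φ₁ sin δ cos θ)
   = arcsin(0.75548·0.98352 + 0.65518·0.18080·-0.95528) = 39.04013°
λ₂ = λ₁ + atan2(sin θ sin δ cos φ₁, cos δ − sin φ₁ sin φ₂) = 142.95663°

142.957°E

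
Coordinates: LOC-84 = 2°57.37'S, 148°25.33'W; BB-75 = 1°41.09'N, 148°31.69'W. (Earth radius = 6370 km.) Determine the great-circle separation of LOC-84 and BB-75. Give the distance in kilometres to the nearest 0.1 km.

LOC-84: φ = -2.95617°, λ = -148.42217°
BB-75: φ = +1.68483°, λ = -148.52817°
Δφ = 4.6410°,  Δλ = -0.1060°
a = sin²(Δφ/2) + cos φ₁ cos φ₂ sin²(Δλ/2) = 0.001640
c = 2·arcsin(√a) = 0.081022 rad = 4.6422°
d = R·c = 6370 × 0.081022 = 516.1 km

516.1 km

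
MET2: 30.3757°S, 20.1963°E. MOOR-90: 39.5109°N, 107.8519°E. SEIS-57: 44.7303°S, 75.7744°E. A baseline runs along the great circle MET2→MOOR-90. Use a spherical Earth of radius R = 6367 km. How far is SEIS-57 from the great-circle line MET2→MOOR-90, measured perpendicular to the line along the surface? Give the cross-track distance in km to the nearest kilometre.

4695 km

δ₁₃ = central angle MET2→SEIS-57 = 0.792118 rad  (haversine)
θ₁₃ = bearing MET2→SEIS-57 = 124.588°,  θ₁₂ = bearing MET2→MOOR-90 = 53.768°
dₓₜ = R·arcsin(sin δ₁₃ · sin(θ₁₃ − θ₁₂)) = 6367·arcsin(0.71184·sin(70.820°)) = 4694.710 km
|dₓₜ| = 4694.710 km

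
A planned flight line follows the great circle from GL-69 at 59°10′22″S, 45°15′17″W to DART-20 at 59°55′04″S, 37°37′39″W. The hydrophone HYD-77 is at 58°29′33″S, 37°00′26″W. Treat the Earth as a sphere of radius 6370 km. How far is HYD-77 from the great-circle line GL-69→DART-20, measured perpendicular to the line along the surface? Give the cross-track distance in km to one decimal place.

161.7 km

GL-69: φ = -59.17278°, λ = -45.25472°
DART-20: φ = -59.91778°, λ = -37.62750°
HYD-77: φ = -58.49250°, λ = -37.00722°
δ₁₃ = central angle GL-69→HYD-77 = 0.075387 rad  (haversine)
θ₁₃ = bearing GL-69→HYD-77 = 84.490°,  θ₁₂ = bearing GL-69→DART-20 = 104.181°
dₓₜ = R·arcsin(sin δ₁₃ · sin(θ₁₃ − θ₁₂)) = 6370·arcsin(0.07532·sin(-19.690°)) = -161.668 km
|dₓₜ| = 161.668 km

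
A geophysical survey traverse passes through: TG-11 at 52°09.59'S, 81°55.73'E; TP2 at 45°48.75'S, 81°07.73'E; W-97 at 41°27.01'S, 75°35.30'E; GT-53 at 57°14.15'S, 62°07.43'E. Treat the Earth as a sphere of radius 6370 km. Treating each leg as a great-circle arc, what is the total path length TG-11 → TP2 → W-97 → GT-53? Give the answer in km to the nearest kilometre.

TG-11: φ = -52.15983°, λ = +81.92883°
TP2: φ = -45.81250°, λ = +81.12883°
W-97: φ = -41.45017°, λ = +75.58833°
GT-53: φ = -57.23583°, λ = +62.12383°
TG-11→TP2: c = 0.111158 rad, d = 708.08 km
TP2→W-97: c = 0.103368 rad, d = 658.45 km
W-97→GT-53: c = 0.313899 rad, d = 1999.53 km
Total = 708.08 + 658.45 + 1999.53 = 3366.07 km

3366 km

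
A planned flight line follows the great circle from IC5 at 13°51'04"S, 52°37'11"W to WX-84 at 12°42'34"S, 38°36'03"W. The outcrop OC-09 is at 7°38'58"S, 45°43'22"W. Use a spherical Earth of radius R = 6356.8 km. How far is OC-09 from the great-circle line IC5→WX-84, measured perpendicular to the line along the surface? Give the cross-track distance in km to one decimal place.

634.4 km

IC5: φ = -13.85111°, λ = -52.61972°
WX-84: φ = -12.70944°, λ = -38.60083°
OC-09: φ = -7.64944°, λ = -45.72278°
δ₁₃ = central angle IC5→OC-09 = 0.160268 rad  (haversine)
θ₁₃ = bearing IC5→OC-09 = 48.227°,  θ₁₂ = bearing IC5→WX-84 = 86.859°
dₓₜ = R·arcsin(sin δ₁₃ · sin(θ₁₃ − θ₁₂)) = 6356.8·arcsin(0.15958·sin(-38.632°)) = -634.378 km
|dₓₜ| = 634.378 km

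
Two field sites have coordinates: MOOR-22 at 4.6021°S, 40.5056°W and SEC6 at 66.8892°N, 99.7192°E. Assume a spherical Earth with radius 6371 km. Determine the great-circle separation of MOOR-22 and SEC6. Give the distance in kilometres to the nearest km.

12453 km

Δφ = 71.4913°,  Δλ = 140.2248°
a = sin²(Δφ/2) + cos φ₁ cos φ₂ sin²(Δλ/2) = 0.687246
c = 2·arcsin(√a) = 1.954645 rad = 111.9929°
d = R·c = 6371 × 1.954645 = 12453.0 km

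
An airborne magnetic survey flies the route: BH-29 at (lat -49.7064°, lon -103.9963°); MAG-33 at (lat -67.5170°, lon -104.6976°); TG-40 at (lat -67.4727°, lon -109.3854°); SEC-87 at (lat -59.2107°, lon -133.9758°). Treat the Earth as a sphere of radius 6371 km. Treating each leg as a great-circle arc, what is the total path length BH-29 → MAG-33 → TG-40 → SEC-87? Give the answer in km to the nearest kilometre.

3696 km

BH-29→MAG-33: c = 0.310914 rad, d = 1980.83 km
MAG-33→TG-40: c = 0.031319 rad, d = 199.53 km
TG-40→SEC-87: c = 0.237900 rad, d = 1515.66 km
Total = 1980.83 + 199.53 + 1515.66 = 3696.03 km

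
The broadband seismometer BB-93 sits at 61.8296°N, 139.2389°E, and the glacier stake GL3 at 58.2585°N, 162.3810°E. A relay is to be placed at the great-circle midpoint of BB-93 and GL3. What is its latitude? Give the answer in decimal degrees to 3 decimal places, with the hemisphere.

60.549°N

Bx = cos φ₂ cos Δλ = 0.483755,  By = cos φ₂ sin Δλ = 0.206759
φₘ = atan2(sin φ₁ + sin φ₂, √((cos φ₁ + Bx)² + By²)) = 60.54887°
λₘ = λ₁ + atan2(By, cos φ₁ + Bx) = 151.44446°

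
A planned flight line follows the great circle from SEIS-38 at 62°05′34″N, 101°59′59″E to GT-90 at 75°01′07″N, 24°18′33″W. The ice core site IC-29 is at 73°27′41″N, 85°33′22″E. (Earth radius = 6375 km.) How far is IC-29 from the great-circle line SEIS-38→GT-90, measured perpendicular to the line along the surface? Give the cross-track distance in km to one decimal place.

SEIS-38: φ = +62.09278°, λ = +101.99972°
GT-90: φ = +75.01861°, λ = -24.30917°
IC-29: φ = +73.46139°, λ = +85.55611°
δ₁₃ = central angle SEIS-38→IC-29 = 0.224390 rad  (haversine)
θ₁₃ = bearing SEIS-38→IC-29 = 338.769°,  θ₁₂ = bearing SEIS-38→GT-90 = 340.474°
dₓₜ = R·arcsin(sin δ₁₃ · sin(θ₁₃ − θ₁₂)) = 6375·arcsin(0.22251·sin(-1.705°)) = -42.210 km
|dₓₜ| = 42.210 km

42.2 km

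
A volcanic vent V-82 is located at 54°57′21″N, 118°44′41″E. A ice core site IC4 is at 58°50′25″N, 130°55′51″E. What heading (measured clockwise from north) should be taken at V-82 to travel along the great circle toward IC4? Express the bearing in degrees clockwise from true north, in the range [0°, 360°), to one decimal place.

V-82: φ = +54.95583°, λ = +118.74472°
IC4: φ = +58.84028°, λ = +130.93083°
Δλ = 12.1861°
y = sin Δλ · cos φ₂ = 0.109222
x = cos φ₁ sin φ₂ − sin φ₁ cos φ₂ cos Δλ = 0.077290
θ = atan2(y, x) = 54.7153° → 54.7153° (mod 360°)

54.7°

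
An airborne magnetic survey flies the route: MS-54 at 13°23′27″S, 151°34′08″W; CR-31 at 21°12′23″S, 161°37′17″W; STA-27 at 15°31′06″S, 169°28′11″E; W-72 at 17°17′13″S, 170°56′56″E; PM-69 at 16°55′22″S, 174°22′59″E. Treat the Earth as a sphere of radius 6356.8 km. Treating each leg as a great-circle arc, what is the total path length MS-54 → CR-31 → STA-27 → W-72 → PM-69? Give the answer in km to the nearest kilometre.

5094 km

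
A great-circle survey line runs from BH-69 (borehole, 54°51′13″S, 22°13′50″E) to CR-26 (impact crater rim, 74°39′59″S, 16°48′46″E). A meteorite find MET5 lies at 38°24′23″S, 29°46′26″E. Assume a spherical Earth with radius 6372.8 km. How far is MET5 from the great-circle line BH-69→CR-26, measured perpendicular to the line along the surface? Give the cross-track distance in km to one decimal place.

524.8 km

BH-69: φ = -54.85361°, λ = +22.23056°
CR-26: φ = -74.66639°, λ = +16.81278°
MET5: φ = -38.40639°, λ = +29.77389°
δ₁₃ = central angle BH-69→MET5 = 0.300539 rad  (haversine)
θ₁₃ = bearing BH-69→MET5 = 20.334°,  θ₁₂ = bearing BH-69→CR-26 = 184.201°
dₓₜ = R·arcsin(sin δ₁₃ · sin(θ₁₃ − θ₁₂)) = 6372.8·arcsin(0.29604·sin(-163.867°)) = -524.819 km
|dₓₜ| = 524.819 km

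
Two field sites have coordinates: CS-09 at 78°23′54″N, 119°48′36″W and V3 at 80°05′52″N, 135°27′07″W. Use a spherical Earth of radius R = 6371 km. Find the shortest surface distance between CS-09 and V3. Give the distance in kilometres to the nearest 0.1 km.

CS-09: φ = +78.39833°, λ = -119.81000°
V3: φ = +80.09778°, λ = -135.45194°
Δφ = 1.6994°,  Δλ = -15.6419°
a = sin²(Δφ/2) + cos φ₁ cos φ₂ sin²(Δλ/2) = 0.000860
c = 2·arcsin(√a) = 0.058671 rad = 3.3616°
d = R·c = 6371 × 0.058671 = 373.8 km

373.8 km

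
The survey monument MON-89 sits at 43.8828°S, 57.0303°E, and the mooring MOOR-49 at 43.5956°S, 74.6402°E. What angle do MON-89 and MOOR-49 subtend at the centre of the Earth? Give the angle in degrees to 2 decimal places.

12.70°

Δφ = 0.2872°,  Δλ = 17.6099°
a = sin²(Δφ/2) + cos φ₁ cos φ₂ sin²(Δλ/2) = 0.012237
c = 2·arcsin(√a) = 0.221695 rad = 12.7022°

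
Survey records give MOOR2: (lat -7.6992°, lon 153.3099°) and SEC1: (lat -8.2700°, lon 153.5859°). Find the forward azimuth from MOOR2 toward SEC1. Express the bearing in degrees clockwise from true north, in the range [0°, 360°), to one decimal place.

154.4°

Δλ = 0.2760°
y = sin Δλ · cos φ₂ = 0.004767
x = cos φ₁ sin φ₂ − sin φ₁ cos φ₂ cos Δλ = -0.009964
θ = atan2(y, x) = 154.4319° → 154.4319° (mod 360°)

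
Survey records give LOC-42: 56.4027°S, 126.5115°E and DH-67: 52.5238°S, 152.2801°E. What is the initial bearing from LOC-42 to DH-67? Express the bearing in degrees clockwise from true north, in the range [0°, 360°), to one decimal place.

Δλ = 25.7686°
y = sin Δλ · cos φ₂ = 0.264508
x = cos φ₁ sin φ₂ − sin φ₁ cos φ₂ cos Δλ = 0.017251
θ = atan2(y, x) = 86.2685° → 86.2685° (mod 360°)

86.3°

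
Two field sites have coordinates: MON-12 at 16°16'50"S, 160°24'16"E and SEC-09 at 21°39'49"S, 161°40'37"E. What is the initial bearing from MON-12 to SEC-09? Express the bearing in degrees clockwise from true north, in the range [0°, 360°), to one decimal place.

167.6°

MON-12: φ = -16.28056°, λ = +160.40444°
SEC-09: φ = -21.66361°, λ = +161.67694°
Δλ = 1.2725°
y = sin Δλ · cos φ₂ = 0.020639
x = cos φ₁ sin φ₂ − sin φ₁ cos φ₂ cos Δλ = -0.093878
θ = atan2(y, x) = 167.6009° → 167.6009° (mod 360°)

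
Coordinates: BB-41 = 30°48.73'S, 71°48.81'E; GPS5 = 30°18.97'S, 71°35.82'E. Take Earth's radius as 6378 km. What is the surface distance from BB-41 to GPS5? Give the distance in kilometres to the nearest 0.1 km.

59.0 km

BB-41: φ = -30.81217°, λ = +71.81350°
GPS5: φ = -30.31617°, λ = +71.59700°
Δφ = 0.4960°,  Δλ = -0.2165°
a = sin²(Δφ/2) + cos φ₁ cos φ₂ sin²(Δλ/2) = 0.000021
c = 2·arcsin(√a) = 0.009248 rad = 0.5299°
d = R·c = 6378 × 0.009248 = 59.0 km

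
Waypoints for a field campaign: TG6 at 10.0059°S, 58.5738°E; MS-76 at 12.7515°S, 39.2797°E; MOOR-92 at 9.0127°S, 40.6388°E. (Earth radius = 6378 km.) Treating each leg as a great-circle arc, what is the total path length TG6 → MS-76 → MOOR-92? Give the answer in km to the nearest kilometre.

2569 km

TG6→MS-76: c = 0.333491 rad, d = 2127.00 km
MS-76→MOOR-92: c = 0.069286 rad, d = 441.91 km
Total = 2127.00 + 441.91 = 2568.91 km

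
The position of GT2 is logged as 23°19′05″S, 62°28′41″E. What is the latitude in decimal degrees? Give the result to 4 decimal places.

23° + 19′/60 + 5″/3600 = 23 + 0.31667 + 0.00139 = 23.3181°

23.3181°S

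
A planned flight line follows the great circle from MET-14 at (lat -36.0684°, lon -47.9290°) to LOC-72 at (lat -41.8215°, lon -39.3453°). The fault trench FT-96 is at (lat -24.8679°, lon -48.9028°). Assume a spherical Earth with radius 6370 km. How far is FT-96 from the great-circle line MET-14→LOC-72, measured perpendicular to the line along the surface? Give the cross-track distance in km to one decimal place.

833.7 km

δ₁₃ = central angle MET-14→FT-96 = 0.196030 rad  (haversine)
θ₁₃ = bearing MET-14→FT-96 = 355.459°,  θ₁₂ = bearing MET-14→LOC-72 = 133.393°
dₓₜ = R·arcsin(sin δ₁₃ · sin(θ₁₃ − θ₁₂)) = 6370·arcsin(0.19478·sin(222.067°)) = -833.661 km
|dₓₜ| = 833.661 km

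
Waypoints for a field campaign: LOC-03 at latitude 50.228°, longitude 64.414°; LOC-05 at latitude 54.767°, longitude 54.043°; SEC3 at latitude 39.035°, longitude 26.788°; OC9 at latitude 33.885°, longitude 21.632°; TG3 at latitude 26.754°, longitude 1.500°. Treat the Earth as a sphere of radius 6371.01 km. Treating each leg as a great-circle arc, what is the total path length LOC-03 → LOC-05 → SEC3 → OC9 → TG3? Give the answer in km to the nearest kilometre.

LOC-03→LOC-05: c = 0.135498 rad, d = 863.26 km
LOC-05→SEC3: c = 0.420734 rad, d = 2680.50 km
SEC3→OC9: c = 0.115356 rad, d = 734.93 km
OC9→TG3: c = 0.327113 rad, d = 2084.04 km
Total = 863.26 + 2680.50 + 734.93 + 2084.04 = 6362.73 km

6363 km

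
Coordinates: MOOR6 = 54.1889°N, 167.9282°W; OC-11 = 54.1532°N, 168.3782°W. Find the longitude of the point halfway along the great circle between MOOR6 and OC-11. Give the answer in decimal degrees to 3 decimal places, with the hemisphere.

Bx = cos φ₂ cos Δλ = 0.585602,  By = cos φ₂ sin Δλ = -0.004599
φₘ = atan2(sin φ₁ + sin φ₂, √((cos φ₁ + Bx)² + By²)) = 54.17126°
λₘ = λ₁ + atan2(By, cos φ₁ + Bx) = -168.15330°

168.153°W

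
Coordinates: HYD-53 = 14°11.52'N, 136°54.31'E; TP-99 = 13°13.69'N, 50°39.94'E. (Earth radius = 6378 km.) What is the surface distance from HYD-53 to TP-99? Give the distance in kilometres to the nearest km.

HYD-53: φ = +14.19200°, λ = +136.90517°
TP-99: φ = +13.22817°, λ = +50.66567°
Δφ = -0.9638°,  Δλ = -86.2395°
a = sin²(Δφ/2) + cos φ₁ cos φ₂ sin²(Δλ/2) = 0.441000
c = 2·arcsin(√a) = 1.452521 rad = 83.2233°
d = R·c = 6378 × 1.452521 = 9264.2 km

9264 km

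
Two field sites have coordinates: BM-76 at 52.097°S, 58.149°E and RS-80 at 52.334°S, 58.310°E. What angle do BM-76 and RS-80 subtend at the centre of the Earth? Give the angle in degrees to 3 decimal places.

0.257°

Δφ = -0.2370°,  Δλ = 0.1610°
a = sin²(Δφ/2) + cos φ₁ cos φ₂ sin²(Δλ/2) = 0.000005
c = 2·arcsin(√a) = 0.004480 rad = 0.2567°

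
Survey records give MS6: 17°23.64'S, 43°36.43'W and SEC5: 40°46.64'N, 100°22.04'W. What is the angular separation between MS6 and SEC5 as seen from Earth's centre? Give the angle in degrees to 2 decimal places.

78.41°

MS6: φ = -17.39400°, λ = -43.60717°
SEC5: φ = +40.77733°, λ = -100.36733°
Δφ = 58.1713°,  Δλ = -56.7602°
a = sin²(Δφ/2) + cos φ₁ cos φ₂ sin²(Δλ/2) = 0.399571
c = 2·arcsin(√a) = 1.368562 rad = 78.4128°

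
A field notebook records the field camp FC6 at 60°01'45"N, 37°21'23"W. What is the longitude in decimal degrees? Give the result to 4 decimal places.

37.3564°W

37° + 21′/60 + 23″/3600 = 37 + 0.35000 + 0.00639 = 37.3564°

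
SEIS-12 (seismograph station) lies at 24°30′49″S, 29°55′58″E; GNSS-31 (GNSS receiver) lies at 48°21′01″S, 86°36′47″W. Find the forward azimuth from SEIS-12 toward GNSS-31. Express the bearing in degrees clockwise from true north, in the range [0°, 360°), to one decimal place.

216.5°

SEIS-12: φ = -24.51361°, λ = +29.93278°
GNSS-31: φ = -48.35028°, λ = -86.61306°
Δλ = -116.5458°
y = sin Δλ · cos φ₂ = -0.594514
x = cos φ₁ sin φ₂ − sin φ₁ cos φ₂ cos Δλ = -0.803100
θ = atan2(y, x) = -143.4885° → 216.5115° (mod 360°)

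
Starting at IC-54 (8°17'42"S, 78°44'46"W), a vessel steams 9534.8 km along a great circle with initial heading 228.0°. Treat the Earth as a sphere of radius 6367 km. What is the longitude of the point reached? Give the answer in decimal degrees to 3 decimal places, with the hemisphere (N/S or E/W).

170.589°W

IC-54: φ = -8.29500°, λ = -78.74611°
δ = d/R = 9534.8/6367 = 1.497534 rad
φ₂ = arcsin(sin φ₁ cos δ + cos φ₁ sin δ cos θ)
   = arcsin(-0.14427·0.07320 + 0.98954·0.99732·-0.66913) = -42.13767°
λ₂ = λ₁ + atan2(sin θ sin δ cos φ₁, cos δ − sin φ₁ sin φ₂) = -170.58889°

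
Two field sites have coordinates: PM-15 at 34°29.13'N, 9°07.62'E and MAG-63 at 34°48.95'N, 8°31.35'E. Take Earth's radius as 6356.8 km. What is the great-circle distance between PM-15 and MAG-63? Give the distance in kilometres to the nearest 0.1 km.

66.2 km

PM-15: φ = +34.48550°, λ = +9.12700°
MAG-63: φ = +34.81583°, λ = +8.52250°
Δφ = 0.3303°,  Δλ = -0.6045°
a = sin²(Δφ/2) + cos φ₁ cos φ₂ sin²(Δλ/2) = 0.000027
c = 2·arcsin(√a) = 0.010420 rad = 0.5970°
d = R·c = 6356.8 × 0.010420 = 66.2 km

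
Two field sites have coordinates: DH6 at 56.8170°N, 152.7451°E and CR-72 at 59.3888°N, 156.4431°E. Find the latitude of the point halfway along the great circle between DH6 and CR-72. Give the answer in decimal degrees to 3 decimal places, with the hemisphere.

Bx = cos φ₂ cos Δλ = 0.508149,  By = cos φ₂ sin Δλ = 0.032843
φₘ = atan2(sin φ₁ + sin φ₂, √((cos φ₁ + Bx)² + By²)) = 58.11627°
λₘ = λ₁ + atan2(By, cos φ₁ + Bx) = 154.52739°

58.116°N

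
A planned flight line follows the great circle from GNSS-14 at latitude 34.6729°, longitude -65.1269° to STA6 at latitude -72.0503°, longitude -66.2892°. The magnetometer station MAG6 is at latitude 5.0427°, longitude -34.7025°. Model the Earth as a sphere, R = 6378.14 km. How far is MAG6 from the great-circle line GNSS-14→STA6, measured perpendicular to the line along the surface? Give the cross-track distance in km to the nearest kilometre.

δ₁₃ = central angle GNSS-14→MAG6 = 0.712966 rad  (haversine)
θ₁₃ = bearing GNSS-14→MAG6 = 129.536°,  θ₁₂ = bearing GNSS-14→STA6 = 180.374°
dₓₜ = R·arcsin(sin δ₁₃ · sin(θ₁₃ − θ₁₂)) = 6378.14·arcsin(0.65408·sin(-50.838°)) = -3392.357 km
|dₓₜ| = 3392.357 km

3392 km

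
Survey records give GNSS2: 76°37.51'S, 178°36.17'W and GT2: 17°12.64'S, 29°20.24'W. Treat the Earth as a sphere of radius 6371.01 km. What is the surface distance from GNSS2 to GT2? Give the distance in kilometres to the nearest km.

9383 km

GNSS2: φ = -76.62517°, λ = -178.60283°
GT2: φ = -17.21067°, λ = -29.33733°
Δφ = 59.4145°,  Δλ = 149.2655°
a = sin²(Δφ/2) + cos φ₁ cos φ₂ sin²(Δλ/2) = 0.451033
c = 2·arcsin(√a) = 1.472706 rad = 84.3798°
d = R·c = 6371.01 × 1.472706 = 9382.6 km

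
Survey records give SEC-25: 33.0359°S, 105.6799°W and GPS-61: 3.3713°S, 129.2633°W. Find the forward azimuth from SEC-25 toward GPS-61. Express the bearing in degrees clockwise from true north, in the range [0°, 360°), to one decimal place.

318.4°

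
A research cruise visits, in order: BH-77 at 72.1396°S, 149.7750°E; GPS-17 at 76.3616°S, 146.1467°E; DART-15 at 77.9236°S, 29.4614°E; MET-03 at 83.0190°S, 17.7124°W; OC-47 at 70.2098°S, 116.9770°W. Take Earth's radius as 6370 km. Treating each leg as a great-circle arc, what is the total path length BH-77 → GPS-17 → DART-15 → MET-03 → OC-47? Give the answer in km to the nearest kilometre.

6346 km

BH-77→GPS-17: c = 0.075631 rad, d = 481.77 km
GPS-17→DART-15: c = 0.381406 rad, d = 2429.55 km
DART-15→MET-03: c = 0.155685 rad, d = 991.71 km
MET-03→OC-47: c = 0.383561 rad, d = 2443.28 km
Total = 481.77 + 2429.55 + 991.71 + 2443.28 = 6346.32 km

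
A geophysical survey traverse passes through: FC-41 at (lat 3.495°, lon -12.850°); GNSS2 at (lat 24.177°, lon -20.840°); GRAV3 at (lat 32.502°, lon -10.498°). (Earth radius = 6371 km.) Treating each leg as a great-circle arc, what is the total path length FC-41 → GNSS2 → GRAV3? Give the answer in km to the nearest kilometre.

3824 km

FC-41→GNSS2: c = 0.385221 rad, d = 2454.24 km
GNSS2→GRAV3: c = 0.215063 rad, d = 1370.17 km
Total = 2454.24 + 1370.17 = 3824.41 km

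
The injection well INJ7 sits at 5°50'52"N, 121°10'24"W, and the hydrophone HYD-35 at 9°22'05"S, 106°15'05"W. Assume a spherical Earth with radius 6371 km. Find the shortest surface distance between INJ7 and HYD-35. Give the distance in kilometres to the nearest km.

2366 km

INJ7: φ = +5.84778°, λ = -121.17333°
HYD-35: φ = -9.36806°, λ = -106.25139°
Δφ = -15.2158°,  Δλ = 14.9219°
a = sin²(Δφ/2) + cos φ₁ cos φ₂ sin²(Δλ/2) = 0.034078
c = 2·arcsin(√a) = 0.371333 rad = 21.2758°
d = R·c = 6371 × 0.371333 = 2365.8 km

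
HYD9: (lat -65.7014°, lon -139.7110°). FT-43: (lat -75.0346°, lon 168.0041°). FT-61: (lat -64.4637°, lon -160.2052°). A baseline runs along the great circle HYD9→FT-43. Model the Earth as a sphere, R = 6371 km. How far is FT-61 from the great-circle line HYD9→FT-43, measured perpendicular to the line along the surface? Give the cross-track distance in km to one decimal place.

δ₁₃ = central angle HYD9→FT-61 = 0.151542 rad  (haversine)
θ₁₃ = bearing HYD9→FT-61 = 268.760°,  θ₁₂ = bearing HYD9→FT-43 = 218.857°
dₓₜ = R·arcsin(sin δ₁₃ · sin(θ₁₃ − θ₁₂)) = 6371·arcsin(0.15096·sin(49.903°)) = 737.367 km
|dₓₜ| = 737.367 km

737.4 km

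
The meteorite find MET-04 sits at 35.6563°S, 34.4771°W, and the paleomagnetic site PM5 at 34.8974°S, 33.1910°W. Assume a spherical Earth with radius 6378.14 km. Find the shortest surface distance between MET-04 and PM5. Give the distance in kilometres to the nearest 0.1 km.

144.2 km

Δφ = 0.7589°,  Δλ = 1.2861°
a = sin²(Δφ/2) + cos φ₁ cos φ₂ sin²(Δλ/2) = 0.000128
c = 2·arcsin(√a) = 0.022610 rad = 1.2955°
d = R·c = 6378.14 × 0.022610 = 144.2 km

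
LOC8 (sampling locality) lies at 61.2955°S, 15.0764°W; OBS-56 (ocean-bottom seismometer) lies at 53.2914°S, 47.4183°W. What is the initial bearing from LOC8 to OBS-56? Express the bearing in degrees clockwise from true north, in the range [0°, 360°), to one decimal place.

280.3°

Δλ = -32.3419°
y = sin Δλ · cos φ₂ = -0.319776
x = cos φ₁ sin φ₂ − sin φ₁ cos φ₂ cos Δλ = 0.057912
θ = atan2(y, x) = -79.7350° → 280.2650° (mod 360°)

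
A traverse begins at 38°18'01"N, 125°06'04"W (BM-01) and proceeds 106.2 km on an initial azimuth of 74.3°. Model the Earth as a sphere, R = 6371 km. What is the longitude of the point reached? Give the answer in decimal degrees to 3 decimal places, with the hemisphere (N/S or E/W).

123.925°W

BM-01: φ = +38.30028°, λ = -125.10111°
δ = d/R = 106.2/6371 = 0.016669 rad
φ₂ = arcsin(sin φ₁ cos δ + cos φ₁ sin δ cos θ)
   = arcsin(0.61978·0.99986 + 0.78477·0.01667·0.27060) = 38.55286°
λ₂ = λ₁ + atan2(sin θ sin δ cos φ₁, cos δ − sin φ₁ sin φ₂) = -123.92537°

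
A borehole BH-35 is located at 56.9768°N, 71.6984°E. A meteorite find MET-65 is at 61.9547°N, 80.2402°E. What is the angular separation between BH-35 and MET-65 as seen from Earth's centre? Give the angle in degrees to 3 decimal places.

6.593°

Δφ = 4.9779°,  Δλ = 8.5418°
a = sin²(Δφ/2) + cos φ₁ cos φ₂ sin²(Δλ/2) = 0.003307
c = 2·arcsin(√a) = 0.115076 rad = 6.5934°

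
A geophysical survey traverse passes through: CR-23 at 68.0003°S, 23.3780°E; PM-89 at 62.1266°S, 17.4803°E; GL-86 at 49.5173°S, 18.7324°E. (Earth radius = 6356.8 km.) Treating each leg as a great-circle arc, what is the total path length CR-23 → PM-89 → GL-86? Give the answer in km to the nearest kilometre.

2108 km

CR-23→PM-89: c = 0.111207 rad, d = 706.92 km
PM-89→GL-86: c = 0.220406 rad, d = 1401.07 km
Total = 706.92 + 1401.07 = 2107.99 km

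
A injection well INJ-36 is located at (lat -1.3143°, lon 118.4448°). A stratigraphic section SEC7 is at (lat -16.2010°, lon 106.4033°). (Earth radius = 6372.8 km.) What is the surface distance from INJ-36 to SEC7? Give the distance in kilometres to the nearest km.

2117 km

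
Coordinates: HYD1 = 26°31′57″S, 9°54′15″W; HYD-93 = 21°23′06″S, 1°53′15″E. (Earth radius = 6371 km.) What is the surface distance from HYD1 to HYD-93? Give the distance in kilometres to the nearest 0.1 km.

1327.0 km

HYD1: φ = -26.53250°, λ = -9.90417°
HYD-93: φ = -21.38500°, λ = +1.88750°
Δφ = 5.1475°,  Δλ = 11.7917°
a = sin²(Δφ/2) + cos φ₁ cos φ₂ sin²(Δλ/2) = 0.010807
c = 2·arcsin(√a) = 0.208287 rad = 11.9340°
d = R·c = 6371 × 0.208287 = 1327.0 km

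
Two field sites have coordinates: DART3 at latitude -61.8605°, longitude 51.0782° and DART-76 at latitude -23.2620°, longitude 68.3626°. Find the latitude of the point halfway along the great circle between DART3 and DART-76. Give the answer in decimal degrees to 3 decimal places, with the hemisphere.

42.853°S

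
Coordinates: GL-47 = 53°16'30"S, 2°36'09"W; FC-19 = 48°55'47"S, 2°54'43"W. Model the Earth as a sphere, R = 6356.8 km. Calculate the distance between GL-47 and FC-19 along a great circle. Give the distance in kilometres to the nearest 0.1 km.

GL-47: φ = -53.27500°, λ = -2.60250°
FC-19: φ = -48.92972°, λ = -2.91194°
Δφ = 4.3453°,  Δλ = -0.3094°
a = sin²(Δφ/2) + cos φ₁ cos φ₂ sin²(Δλ/2) = 0.001440
c = 2·arcsin(√a) = 0.075915 rad = 4.3496°
d = R·c = 6356.8 × 0.075915 = 482.6 km

482.6 km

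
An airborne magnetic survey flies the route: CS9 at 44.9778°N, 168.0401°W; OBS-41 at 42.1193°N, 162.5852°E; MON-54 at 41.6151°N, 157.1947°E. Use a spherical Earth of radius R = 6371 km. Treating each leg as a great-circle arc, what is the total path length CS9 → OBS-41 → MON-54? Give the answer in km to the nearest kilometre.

2825 km

CS9→OBS-41: c = 0.372843 rad, d = 2375.39 km
OBS-41→MON-54: c = 0.070601 rad, d = 449.80 km
Total = 2375.39 + 449.80 = 2825.18 km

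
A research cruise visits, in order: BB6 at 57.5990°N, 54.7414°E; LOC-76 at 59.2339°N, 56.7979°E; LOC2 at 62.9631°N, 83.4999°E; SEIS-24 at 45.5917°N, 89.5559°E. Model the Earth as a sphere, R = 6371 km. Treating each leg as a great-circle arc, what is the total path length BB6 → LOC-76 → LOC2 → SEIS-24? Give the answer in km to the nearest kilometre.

3668 km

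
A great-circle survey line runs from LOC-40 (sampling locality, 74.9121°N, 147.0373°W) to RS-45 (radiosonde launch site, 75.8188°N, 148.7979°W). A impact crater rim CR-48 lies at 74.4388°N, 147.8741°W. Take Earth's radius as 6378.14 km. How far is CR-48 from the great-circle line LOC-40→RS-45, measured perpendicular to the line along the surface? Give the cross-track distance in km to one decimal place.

δ₁₃ = central angle LOC-40→CR-48 = 0.009118 rad  (haversine)
θ₁₃ = bearing LOC-40→CR-48 = 205.449°,  θ₁₂ = bearing LOC-40→RS-45 = 334.718°
dₓₜ = R·arcsin(sin δ₁₃ · sin(θ₁₃ − θ₁₂)) = 6378.14·arcsin(0.00912·sin(-129.269°)) = -45.022 km
|dₓₜ| = 45.022 km

45.0 km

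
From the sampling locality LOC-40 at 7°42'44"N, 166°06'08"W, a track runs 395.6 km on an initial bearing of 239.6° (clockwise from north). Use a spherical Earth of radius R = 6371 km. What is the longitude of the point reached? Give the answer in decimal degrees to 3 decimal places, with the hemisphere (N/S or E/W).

169.187°W

LOC-40: φ = +7.71222°, λ = -166.10222°
δ = d/R = 395.6/6371 = 0.062094 rad
φ₂ = arcsin(sin φ₁ cos δ + cos φ₁ sin δ cos θ)
   = arcsin(0.13420·0.99807 + 0.99095·0.06205·-0.50603) = 5.90167°
λ₂ = λ₁ + atan2(sin θ sin δ cos φ₁, cos δ − sin φ₁ sin φ₂) = -169.18666°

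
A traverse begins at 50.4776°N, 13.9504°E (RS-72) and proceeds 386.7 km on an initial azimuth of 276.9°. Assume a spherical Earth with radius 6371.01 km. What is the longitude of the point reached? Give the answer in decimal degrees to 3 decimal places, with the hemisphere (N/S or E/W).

δ = d/R = 386.7/6371.01 = 0.060697 rad
φ₂ = arcsin(sin φ₁ cos δ + cos φ₁ sin δ cos θ)
   = arcsin(0.77138·0.99816 + 0.63638·0.06066·0.12014) = 50.76814°
λ₂ = λ₁ + atan2(sin θ sin δ cos φ₁, cos δ − sin φ₁ sin φ₂) = 8.48666°

8.487°E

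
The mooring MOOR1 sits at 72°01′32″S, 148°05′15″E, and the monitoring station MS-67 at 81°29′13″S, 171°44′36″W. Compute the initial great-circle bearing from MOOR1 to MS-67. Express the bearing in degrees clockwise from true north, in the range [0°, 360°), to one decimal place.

MOOR1: φ = -72.02556°, λ = +148.08750°
MS-67: φ = -81.48694°, λ = -171.74333°
Δλ = 40.1692°
y = sin Δλ · cos φ₂ = 0.095489
x = cos φ₁ sin φ₂ − sin φ₁ cos φ₂ cos Δλ = -0.197594
θ = atan2(y, x) = 154.2074° → 154.2074° (mod 360°)

154.2°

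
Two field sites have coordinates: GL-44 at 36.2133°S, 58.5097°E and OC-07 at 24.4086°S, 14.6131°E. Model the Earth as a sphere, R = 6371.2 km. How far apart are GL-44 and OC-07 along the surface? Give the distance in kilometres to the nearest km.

Δφ = 11.8047°,  Δλ = -43.8966°
a = sin²(Δφ/2) + cos φ₁ cos φ₂ sin²(Δλ/2) = 0.113217
c = 2·arcsin(√a) = 0.686346 rad = 39.3247°
d = R·c = 6371.2 × 0.686346 = 4372.8 km

4373 km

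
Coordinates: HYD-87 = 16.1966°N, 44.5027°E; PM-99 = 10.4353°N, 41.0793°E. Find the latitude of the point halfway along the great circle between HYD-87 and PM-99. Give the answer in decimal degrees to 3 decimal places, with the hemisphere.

Bx = cos φ₂ cos Δλ = 0.981705,  By = cos φ₂ sin Δλ = -0.058726
φₘ = atan2(sin φ₁ + sin φ₂, √((cos φ₁ + Bx)² + By²)) = 13.32168°
λₘ = λ₁ + atan2(By, cos φ₁ + Bx) = 42.77061°

13.322°N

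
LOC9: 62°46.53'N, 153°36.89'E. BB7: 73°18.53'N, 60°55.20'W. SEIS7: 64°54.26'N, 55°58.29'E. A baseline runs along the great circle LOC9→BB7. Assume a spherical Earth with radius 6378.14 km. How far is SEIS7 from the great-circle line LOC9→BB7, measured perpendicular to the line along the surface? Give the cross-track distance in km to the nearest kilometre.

3494 km

LOC9: φ = +62.77550°, λ = +153.61483°
BB7: φ = +73.30883°, λ = -60.92000°
SEIS7: φ = +64.90433°, λ = +55.97150°
δ₁₃ = central angle LOC9→SEIS7 = 0.676974 rad  (haversine)
θ₁₃ = bearing LOC9→SEIS7 = 317.853°,  θ₁₂ = bearing LOC9→BB7 = 14.092°
dₓₜ = R·arcsin(sin δ₁₃ · sin(θ₁₃ − θ₁₂)) = 6378.14·arcsin(0.62644·sin(303.761°)) = -3493.864 km
|dₓₜ| = 3493.864 km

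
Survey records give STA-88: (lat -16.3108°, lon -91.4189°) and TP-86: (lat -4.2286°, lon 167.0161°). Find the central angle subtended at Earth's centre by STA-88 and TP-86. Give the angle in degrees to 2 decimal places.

Δφ = 12.0822°,  Δλ = -101.5650°
a = sin²(Δφ/2) + cos φ₁ cos φ₂ sin²(Δλ/2) = 0.585589
c = 2·arcsin(√a) = 1.742822 rad = 99.8563°

99.86°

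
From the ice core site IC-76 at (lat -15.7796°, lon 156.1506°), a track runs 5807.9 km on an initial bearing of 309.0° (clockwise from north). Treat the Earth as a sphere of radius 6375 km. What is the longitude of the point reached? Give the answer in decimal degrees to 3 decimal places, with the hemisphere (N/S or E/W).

δ = d/R = 5807.9/6375 = 0.911043 rad
φ₂ = arcsin(sin φ₁ cos δ + cos φ₁ sin δ cos θ)
   = arcsin(-0.27194·0.61292 + 0.96231·0.79014·0.62932) = 18.17002°
λ₂ = λ₁ + atan2(sin θ sin δ cos φ₁, cos δ − sin φ₁ sin φ₂) = 115.88862°

115.889°E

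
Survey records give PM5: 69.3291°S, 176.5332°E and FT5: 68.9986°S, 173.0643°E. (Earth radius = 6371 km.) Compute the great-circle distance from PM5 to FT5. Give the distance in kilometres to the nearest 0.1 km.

Δφ = 0.3305°,  Δλ = -3.4689°
a = sin²(Δφ/2) + cos φ₁ cos φ₂ sin²(Δλ/2) = 0.000124
c = 2·arcsin(√a) = 0.022291 rad = 1.2772°
d = R·c = 6371 × 0.022291 = 142.0 km

142.0 km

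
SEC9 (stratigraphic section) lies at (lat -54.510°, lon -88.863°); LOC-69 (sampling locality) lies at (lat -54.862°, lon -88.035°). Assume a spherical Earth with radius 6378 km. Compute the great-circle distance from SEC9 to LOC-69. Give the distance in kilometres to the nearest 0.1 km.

66.1 km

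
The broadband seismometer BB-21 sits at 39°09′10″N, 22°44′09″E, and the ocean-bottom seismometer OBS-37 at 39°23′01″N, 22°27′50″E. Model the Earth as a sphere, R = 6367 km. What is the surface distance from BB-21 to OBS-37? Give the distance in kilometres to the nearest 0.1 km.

34.7 km

BB-21: φ = +39.15278°, λ = +22.73583°
OBS-37: φ = +39.38361°, λ = +22.46389°
Δφ = 0.2308°,  Δλ = -0.2719°
a = sin²(Δφ/2) + cos φ₁ cos φ₂ sin²(Δλ/2) = 0.000007
c = 2·arcsin(√a) = 0.005453 rad = 0.3124°
d = R·c = 6367 × 0.005453 = 34.7 km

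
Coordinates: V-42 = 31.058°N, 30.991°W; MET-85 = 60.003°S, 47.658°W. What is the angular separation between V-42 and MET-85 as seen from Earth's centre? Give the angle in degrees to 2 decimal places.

Δφ = -91.0610°,  Δλ = -16.6670°
a = sin²(Δφ/2) + cos φ₁ cos φ₂ sin²(Δλ/2) = 0.518255
c = 2·arcsin(√a) = 1.607314 rad = 92.0923°

92.09°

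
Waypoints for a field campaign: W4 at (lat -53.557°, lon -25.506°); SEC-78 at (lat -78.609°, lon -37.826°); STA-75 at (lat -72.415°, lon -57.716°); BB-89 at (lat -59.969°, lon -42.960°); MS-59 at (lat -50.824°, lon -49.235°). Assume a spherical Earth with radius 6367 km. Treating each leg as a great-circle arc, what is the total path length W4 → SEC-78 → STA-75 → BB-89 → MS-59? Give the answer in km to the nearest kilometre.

6311 km

W4→SEC-78: c = 0.443577 rad, d = 2824.26 km
SEC-78→STA-75: c = 0.137200 rad, d = 873.55 km
STA-75→BB-89: c = 0.239263 rad, d = 1523.39 km
BB-89→MS-59: c = 0.171117 rad, d = 1089.50 km
Total = 2824.26 + 873.55 + 1523.39 + 1089.50 = 6310.70 km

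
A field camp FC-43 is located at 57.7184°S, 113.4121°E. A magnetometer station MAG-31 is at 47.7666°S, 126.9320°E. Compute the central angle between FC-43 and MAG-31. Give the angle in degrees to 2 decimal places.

Δφ = 9.9518°,  Δλ = 13.5199°
a = sin²(Δφ/2) + cos φ₁ cos φ₂ sin²(Δλ/2) = 0.012497
c = 2·arcsin(√a) = 0.224050 rad = 12.8371°

12.84°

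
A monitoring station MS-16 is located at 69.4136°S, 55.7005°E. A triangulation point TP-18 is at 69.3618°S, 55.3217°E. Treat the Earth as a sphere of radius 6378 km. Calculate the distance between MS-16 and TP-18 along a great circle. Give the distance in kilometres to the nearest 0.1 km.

15.9 km

Δφ = 0.0518°,  Δλ = -0.3788°
a = sin²(Δφ/2) + cos φ₁ cos φ₂ sin²(Δλ/2) = 0.000002
c = 2·arcsin(√a) = 0.002497 rad = 0.1431°
d = R·c = 6378 × 0.002497 = 15.9 km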